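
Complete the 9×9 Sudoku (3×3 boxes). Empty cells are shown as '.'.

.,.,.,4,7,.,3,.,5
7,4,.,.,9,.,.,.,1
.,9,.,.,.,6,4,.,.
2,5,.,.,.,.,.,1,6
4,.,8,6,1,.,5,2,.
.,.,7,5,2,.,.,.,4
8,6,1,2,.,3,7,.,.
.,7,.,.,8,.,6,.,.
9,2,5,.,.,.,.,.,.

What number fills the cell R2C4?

8

R5C2 = 3 (sole candidate).
R6C2 = 1 (sole candidate).
R7C9 = 9 (sole candidate).
R8C1 = 3 (sole candidate).
R8C3 = 4 (sole candidate).
R8C8 = 5 (sole candidate).
R8C9 = 2 (sole candidate).
R1C2 = 8 (sole candidate).
R4C3 = 9 (sole candidate).
R4C7 = 8 (sole candidate).
R5C9 = 7 (sole candidate).
R6C1 = 6 (sole candidate).
R6C7 = 9 (sole candidate).
R6C8 = 3 (sole candidate).
R7C8 = 4 (sole candidate).
R9C7 = 1 (sole candidate).
R9C8 = 8 (sole candidate).
R9C9 = 3 (sole candidate).
R1C1 = 1 (sole candidate).
R1C6 = 2 (sole candidate).
R2C7 = 2 (sole candidate).
R2C8 = 6 (sole candidate).
R3C1 = 5 (sole candidate).
R3C5 = 3 (sole candidate).
R3C8 = 7 (sole candidate).
R3C9 = 8 (sole candidate).
R4C5 = 4 (sole candidate).
R4C6 = 7 (sole candidate).
R5C6 = 9 (sole candidate).
R6C6 = 8 (sole candidate).
R7C5 = 5 (sole candidate).
R8C6 = 1 (sole candidate).
R9C4 = 7 (sole candidate).
R9C5 = 6 (sole candidate).
R9C6 = 4 (sole candidate).
R1C3 = 6 (sole candidate).
R1C8 = 9 (sole candidate).
R2C3 = 3 (sole candidate).
R2C4 = 8: row 2 has {1,2,3,4,6,7,9}; col 4 has {2,4,5,6,7}; box has {2,3,4,6,7,9} → only 8 remains.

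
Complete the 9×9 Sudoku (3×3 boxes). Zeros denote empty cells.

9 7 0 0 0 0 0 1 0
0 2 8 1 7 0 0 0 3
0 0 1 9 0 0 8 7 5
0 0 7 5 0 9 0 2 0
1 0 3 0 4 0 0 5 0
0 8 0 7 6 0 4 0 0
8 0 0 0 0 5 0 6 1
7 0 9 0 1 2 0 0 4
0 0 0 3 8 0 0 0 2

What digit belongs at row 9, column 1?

row 1, column 9 = 6 (sole candidate).
row 2, column 7 = 9 (sole candidate).
row 2, column 8 = 4 (sole candidate).
row 4, column 5 = 3 (sole candidate).
row 4, column 9 = 8 (sole candidate).
row 5, column 6 = 8 (sole candidate).
row 6, column 6 = 1 (sole candidate).
row 6, column 9 = 9 (sole candidate).
row 7, column 4 = 4 (sole candidate).
row 7, column 5 = 9 (sole candidate).
row 8, column 4 = 6 (sole candidate).
row 9, column 6 = 7 (sole candidate).
row 9, column 7 = 5 (sole candidate).
row 9, column 8 = 9 (sole candidate).
row 1, column 7 = 2 (sole candidate).
row 2, column 6 = 6 (sole candidate).
row 3, column 5 = 2 (sole candidate).
row 5, column 4 = 2 (sole candidate).
row 5, column 9 = 7 (sole candidate).
row 6, column 8 = 3 (sole candidate).
row 7, column 2 = 3 (sole candidate).
row 7, column 3 = 2 (sole candidate).
row 7, column 7 = 7 (sole candidate).
row 8, column 2 = 5 (sole candidate).
row 8, column 7 = 3 (sole candidate).
row 8, column 8 = 8 (sole candidate).
row 1, column 4 = 8 (sole candidate).
row 1, column 5 = 5 (sole candidate).
row 2, column 1 = 5 (sole candidate).
row 5, column 7 = 6 (sole candidate).
row 6, column 1 = 2 (sole candidate).
row 6, column 3 = 5 (sole candidate).
row 1, column 3 = 4 (sole candidate).
row 1, column 6 = 3 (sole candidate).
row 3, column 2 = 6 (sole candidate).
row 3, column 6 = 4 (sole candidate).
row 4, column 2 = 4 (sole candidate).
row 4, column 7 = 1 (sole candidate).
row 5, column 2 = 9 (sole candidate).
row 9, column 2 = 1 (sole candidate).
row 9, column 3 = 6 (sole candidate).
row 3, column 1 = 3 (sole candidate).
row 4, column 1 = 6 (sole candidate).
row 9, column 1 = 4: row 9 has {1,2,3,5,6,7,8,9}; col 1 has {1,2,3,5,6,7,8,9}; box has {1,2,3,5,6,7,8,9} → only 4 remains.

4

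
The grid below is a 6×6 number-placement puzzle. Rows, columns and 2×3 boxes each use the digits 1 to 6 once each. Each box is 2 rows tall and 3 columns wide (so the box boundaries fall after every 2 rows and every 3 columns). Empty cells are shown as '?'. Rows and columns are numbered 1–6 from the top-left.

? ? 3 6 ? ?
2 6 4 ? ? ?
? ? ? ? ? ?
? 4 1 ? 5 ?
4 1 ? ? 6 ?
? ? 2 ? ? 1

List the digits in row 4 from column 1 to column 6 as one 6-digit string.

341256

r1c2 = 5: row 1 has {3,6}; col 2 has {1,4,6}; box has {2,3,4,6} → only 5 remains.
r5c3 = 5: row 5 has {1,4,6}; col 3 has {1,2,3,4}; box has {1,2,4} → only 5 remains.
r6c2 = 3: row 6 has {1,2}; col 2 has {1,4,5,6}; box has {1,2,4,5} → only 3 remains.
r6c5 = 4: row 6 has {1,2,3}; col 5 has {5,6}; box has {1,6} → only 4 remains.
r1c1 = 1: row 1 has {3,5,6}; col 1 has {2,4}; box has {2,3,4,5,6} → only 1 remains.
r1c5 = 2: row 1 has {1,3,5,6}; col 5 has {4,5,6}; box has {6} → only 2 remains.
r1c6 = 4: row 1 has {1,2,3,5,6}; col 6 has {1}; box has {2,6} → only 4 remains.
r3c2 = 2: row 3 has {}; col 2 has {1,3,4,5,6}; box has {1,4} → only 2 remains.
r3c3 = 6: row 3 has {2}; col 3 has {1,2,3,4,5}; box has {1,2,4} → only 6 remains.
r3c6 = 3: row 3 has {2,6}; col 6 has {1,4}; box has {5} → only 3 remains.
r4c1 = 3: row 4 has {1,4,5}; col 1 has {1,2,4}; box has {1,2,4,6} → only 3 remains.
r4c4 = 2: row 4 has {1,3,4,5}; col 4 has {6}; box has {3,5} → only 2 remains.
r4c6 = 6: row 4 has {1,2,3,4,5}; col 6 has {1,3,4}; box has {2,3,5} → only 6 remains.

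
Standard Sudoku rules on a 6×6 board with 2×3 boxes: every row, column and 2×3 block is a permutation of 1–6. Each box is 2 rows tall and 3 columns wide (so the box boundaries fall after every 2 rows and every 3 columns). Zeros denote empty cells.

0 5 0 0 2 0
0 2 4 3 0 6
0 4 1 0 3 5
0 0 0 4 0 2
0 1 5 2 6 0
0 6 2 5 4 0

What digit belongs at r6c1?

r1c4 = 1 (sole candidate).
r1c6 = 4 (sole candidate).
r2c1 = 1 (sole candidate).
r2c5 = 5 (sole candidate).
r3c4 = 6 (sole candidate).
r4c2 = 3 (sole candidate).
r4c3 = 6 (sole candidate).
r4c5 = 1 (sole candidate).
r5c6 = 3 (sole candidate).
r6c1 = 3: row 6 has {2,4,5,6}; col 1 has {1}; box has {1,2,5,6} → only 3 remains.

3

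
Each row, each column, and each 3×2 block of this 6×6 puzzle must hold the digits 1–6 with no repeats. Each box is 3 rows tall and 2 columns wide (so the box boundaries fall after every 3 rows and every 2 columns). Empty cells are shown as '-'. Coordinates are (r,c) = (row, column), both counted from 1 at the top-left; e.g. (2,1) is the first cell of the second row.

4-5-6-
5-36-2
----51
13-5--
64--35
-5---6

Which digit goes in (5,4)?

2

(1,6) = 3: row 1 has {4,5,6}; col 6 has {1,2,5,6}; box has {1,2,5,6} → only 3 remains.
(2,2) = 1: row 2 has {2,3,5,6}; col 2 has {3,4,5}; box has {4,5} → only 1 remains.
(2,5) = 4: row 2 has {1,2,3,5,6}; col 5 has {3,5,6}; box has {1,2,3,5,6} → only 4 remains.
(4,5) = 2: row 4 has {1,3,5}; col 5 has {3,4,5,6}; box has {3,5,6} → only 2 remains.
(4,6) = 4: row 4 has {1,2,3,5}; col 6 has {1,2,3,5,6}; box has {2,3,5,6} → only 4 remains.
(6,1) = 2: row 6 has {5,6}; col 1 has {1,4,5,6}; box has {1,3,4,5,6} → only 2 remains.
(6,5) = 1: row 6 has {2,5,6}; col 5 has {2,3,4,5,6}; box has {2,3,4,5,6} → only 1 remains.
(1,2) = 2: row 1 has {3,4,5,6}; col 2 has {1,3,4,5}; box has {1,4,5} → only 2 remains.
(1,4) = 1: row 1 has {2,3,4,5,6}; col 4 has {5,6}; box has {3,5,6} → only 1 remains.
(3,1) = 3: row 3 has {1,5}; col 1 has {1,2,4,5,6}; box has {1,2,4,5} → only 3 remains.
(3,2) = 6: row 3 has {1,3,5}; col 2 has {1,2,3,4,5}; box has {1,2,3,4,5} → only 6 remains.
(4,3) = 6: row 4 has {1,2,3,4,5}; col 3 has {3,5}; box has {5} → only 6 remains.
(5,4) = 2: row 5 has {3,4,5,6}; col 4 has {1,5,6}; box has {5,6} → only 2 remains.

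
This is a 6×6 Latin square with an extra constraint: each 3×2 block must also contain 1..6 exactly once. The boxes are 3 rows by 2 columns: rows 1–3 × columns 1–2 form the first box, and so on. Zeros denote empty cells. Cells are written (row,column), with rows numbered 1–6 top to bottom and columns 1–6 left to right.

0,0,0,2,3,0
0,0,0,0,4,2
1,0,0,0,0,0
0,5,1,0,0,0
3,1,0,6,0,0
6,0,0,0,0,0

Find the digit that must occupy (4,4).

3

(2,1) = 5 (sole candidate).
(1,1) = 4 (sole candidate).
(1,2) = 6 (sole candidate).
(1,3) = 5 (sole candidate).
(1,6) = 1 (sole candidate).
(2,2) = 3 (sole candidate).
(2,3) = 6 (sole candidate).
(2,4) = 1 (sole candidate).
(3,2) = 2 (sole candidate).
(4,1) = 2 (sole candidate).
(4,5) = 6 (sole candidate).
(6,2) = 4 (sole candidate).
(3,5) = 5 (sole candidate).
(3,6) = 6 (sole candidate).
(5,5) = 2 (sole candidate).
(6,5) = 1 (sole candidate).
(5,3) = 4 (sole candidate).
(5,6) = 5 (sole candidate).
(6,6) = 3 (sole candidate).
(3,3) = 3 (sole candidate).
(3,4) = 4 (sole candidate).
(4,4) = 3: row 4 has {1,2,5,6}; col 4 has {1,2,4,6}; box has {1,4,6} → only 3 remains.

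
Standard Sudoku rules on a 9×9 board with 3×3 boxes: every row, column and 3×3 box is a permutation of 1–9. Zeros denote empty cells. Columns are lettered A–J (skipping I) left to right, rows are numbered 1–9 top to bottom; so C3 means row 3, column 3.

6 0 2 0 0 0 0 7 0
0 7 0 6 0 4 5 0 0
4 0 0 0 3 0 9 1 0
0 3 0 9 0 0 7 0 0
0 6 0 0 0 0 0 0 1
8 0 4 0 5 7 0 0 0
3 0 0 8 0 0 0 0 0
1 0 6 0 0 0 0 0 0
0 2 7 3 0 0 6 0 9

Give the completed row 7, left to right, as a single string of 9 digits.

349876152

A2 = 9 (sole candidate).
A9 = 5 (sole candidate).
F9 = 1 (sole candidate).
A4 = 2 (sole candidate).
A5 = 7 (sole candidate).
C7 = 9: row 7 has {3,8}; col 3 has {2,4,6,7}; box has {1,2,3,5,6,7} → only 9 remains.
E9 = 4 (sole candidate).
H9 = 8 (sole candidate).
C5 = 5 (sole candidate).
B7 = 4: row 7 has {3,8,9}; col 2 has {2,3,6,7}; box has {1,2,3,5,6,7,9} → only 4 remains.
B8 = 8 (sole candidate).
B3 = 5 (sole candidate).
C3 = 8 (sole candidate).
F3 = 2 (sole candidate).
J3 = 6 (sole candidate).
C4 = 1 (sole candidate).
B6 = 9 (sole candidate).
B1 = 1 (sole candidate).
D1 = 5 (sole candidate).
C2 = 3 (sole candidate).
H2 = 2 (sole candidate).
J2 = 8 (sole candidate).
D3 = 7 (sole candidate).
H7 = 5: row 7 has {3,4,8,9}; col 8 has {1,2,7,8}; box has {6,8,9} → only 5 remains.
D8 = 2 (sole candidate).
E2 = 1 (sole candidate).
D5 = 4 (sole candidate).
D6 = 1 (sole candidate).
F7 = 6: row 7 has {3,4,5,8,9}; col 6 has {1,2,4,7}; box has {1,2,3,4,8} → only 6 remains.
F4 = 8 (sole candidate).
E5 = 2 (sole candidate).
F5 = 3 (sole candidate).
G5 = 8 (sole candidate).
H5 = 9 (sole candidate).
E7 = 7: row 7 has {3,4,5,6,8,9}; col 5 has {1,2,3,4,5}; box has {1,2,3,4,6,8} → only 7 remains.
J7 = 2: row 7 has {3,4,5,6,7,8,9}; col 9 has {1,6,8,9}; box has {5,6,8,9} → only 2 remains.
E8 = 9 (sole candidate).
F8 = 5 (sole candidate).
E1 = 8 (sole candidate).
F1 = 9 (sole candidate).
E4 = 6 (sole candidate).
H4 = 4 (sole candidate).
J4 = 5 (sole candidate).
J6 = 3 (sole candidate).
G7 = 1: row 7 has {2,3,4,5,6,7,8,9}; col 7 has {5,6,7,8,9}; box has {2,5,6,8,9} → only 1 remains.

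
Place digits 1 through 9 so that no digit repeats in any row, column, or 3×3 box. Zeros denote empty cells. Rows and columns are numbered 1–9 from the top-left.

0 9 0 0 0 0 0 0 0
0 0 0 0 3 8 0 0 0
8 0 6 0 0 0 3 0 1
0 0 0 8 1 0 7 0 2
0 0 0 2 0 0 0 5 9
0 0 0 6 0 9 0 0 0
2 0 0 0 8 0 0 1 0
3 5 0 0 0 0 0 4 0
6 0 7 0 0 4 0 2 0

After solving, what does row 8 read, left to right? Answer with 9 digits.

358126947

r7c2 = 4: row 7 has {1,2,8}; col 2 has {5,9}; box has {2,3,5,6,7} → only 4 remains.
r7c3 = 9: row 7 has {1,2,4,8}; col 3 has {6,7}; box has {2,3,4,5,6,7} → only 9 remains.
r1c3 = 3: in row 1, 3 can only go here (every other open cell in that row sees a 3).
r4c1 = 9: in row 4, 9 can only go here (every other open cell in that row sees a 9).
r4c3 = 4: in row 4, 4 can only go here (every other open cell in that row sees a 4).
r4c6 = 5: in row 4, 5 can only go here (every other open cell in that row sees a 5).
r5c6 = 3: in box 5, 3 can only go here (every other open cell in that box sees a 3).
Singles propagation stalls; r8c5 is still open with candidates {2,6,7,9}.
  Try r8c5 = 6: this forces r7c6=7, r3c6=2; then row 8 has no cell left for 2 — contradiction.
  Try r8c5 = 7: then box 5 has no cell left for 7 — contradiction.
  Try r8c5 = 9: this forces r9c5=5, r3c4=5, r3c8=9, r3c5=4; then column 4 has no cell left for 4 — contradiction.
So r8c5 = 2.
r1c5 = 6 (hidden single in column 5).
Singles propagation stalls before every target cell is settled. Branch on r3c8 (candidates {7,9}).
  Try r3c8 = 7: this forces r1c8=8, r3c2=2; then r3c6 has no candidate left — contradiction.
So r3c8 = 9.
r2c4 = 9 (hidden single in row 2).
r8c7 = 9: in row 8, 9 can only go here (every other open cell in that row sees a 9).
r9c5 = 9 (hidden single in row 9).
r3c5 = 5 (hidden single in column 5).
r3c4 = 4 (hidden single in row 3).
Singles propagation stalls; r8c3 is still open with candidates {1,8}.
  Try r8c3 = 1: this forces r5c3=8, r8c4=7, r8c6=6; then r7c6 has no candidate left — contradiction.
So r8c3 = 8.
r5c3 = 1 (sole candidate).
r9c2 = 1 (sole candidate).
r5c1 = 7 (sole candidate).
r5c5 = 4 (sole candidate).
r6c1 = 5 (sole candidate).
r6c3 = 2 (sole candidate).
r6c5 = 7 (sole candidate).
r2c3 = 5 (sole candidate).
r2c1 = 1 (hidden single in row 2).
r1c1 = 4 (sole candidate).
r6c7 = 1 (hidden single in row 6).
r6c9 = 4 (hidden single in row 6).
r2c7 = 4 (hidden single in row 2).
r2c2 = 2 (hidden single in row 2).
r3c2 = 7 (sole candidate).
r3c6 = 2 (sole candidate).
r1c7 = 2 (hidden single in row 1).
r1c9 = 5 (hidden single in row 1).
r1c8 = 8 (hidden single in row 1).
r6c8 = 3 (sole candidate).
r4c8 = 6 (sole candidate).
r5c7 = 8 (sole candidate).
r6c2 = 8 (sole candidate).
r9c7 = 5 (sole candidate).
r2c8 = 7 (sole candidate).
r2c9 = 6 (sole candidate).
r4c2 = 3 (sole candidate).
r5c2 = 6 (sole candidate).
r7c7 = 6 (sole candidate).
r8c9 = 7: row 8 has {2,3,4,5,8,9}; col 9 has {1,2,4,5,6,9}; box has {1,2,4,5,6,9} → only 7 remains.
r9c4 = 3 (sole candidate).
r9c9 = 8 (sole candidate).
r7c6 = 7 (sole candidate).
r7c9 = 3 (sole candidate).
r8c4 = 1: row 8 has {2,3,4,5,7,8,9}; col 4 has {2,3,4,6,8,9}; box has {2,3,4,7,8,9} → only 1 remains.
r8c6 = 6: row 8 has {1,2,3,4,5,7,8,9}; col 6 has {2,3,4,5,7,8,9}; box has {1,2,3,4,7,8,9} → only 6 remains.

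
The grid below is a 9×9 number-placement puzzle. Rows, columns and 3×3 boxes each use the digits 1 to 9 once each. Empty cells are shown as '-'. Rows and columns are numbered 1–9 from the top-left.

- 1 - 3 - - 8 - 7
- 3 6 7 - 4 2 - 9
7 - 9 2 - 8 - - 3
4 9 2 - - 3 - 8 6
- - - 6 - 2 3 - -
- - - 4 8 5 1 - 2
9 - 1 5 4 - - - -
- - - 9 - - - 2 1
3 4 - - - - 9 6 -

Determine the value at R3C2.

R3C2 = 5: row 3 has {2,3,7,8,9}; col 2 has {1,3,4,9}; box has {1,3,6,7,9} → only 5 remains.

5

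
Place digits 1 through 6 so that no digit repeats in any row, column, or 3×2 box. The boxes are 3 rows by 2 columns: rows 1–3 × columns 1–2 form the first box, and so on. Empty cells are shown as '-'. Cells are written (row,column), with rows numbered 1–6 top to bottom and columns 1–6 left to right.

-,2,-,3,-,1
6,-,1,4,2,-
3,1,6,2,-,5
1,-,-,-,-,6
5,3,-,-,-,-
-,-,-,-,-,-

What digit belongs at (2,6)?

3

(1,1) = 4 (sole candidate).
(1,3) = 5 (sole candidate).
(1,5) = 6 (sole candidate).
(2,2) = 5 (sole candidate).
(2,6) = 3: row 2 has {1,2,4,5,6}; col 6 has {1,5,6}; box has {1,2,5,6} → only 3 remains.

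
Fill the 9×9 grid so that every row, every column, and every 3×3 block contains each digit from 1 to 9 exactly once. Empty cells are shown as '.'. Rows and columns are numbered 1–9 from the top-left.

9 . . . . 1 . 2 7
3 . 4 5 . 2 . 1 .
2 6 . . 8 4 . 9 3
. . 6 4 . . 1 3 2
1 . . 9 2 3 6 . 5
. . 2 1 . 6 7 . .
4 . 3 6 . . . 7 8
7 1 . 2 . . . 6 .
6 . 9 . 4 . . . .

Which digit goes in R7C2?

R1C4 = 3 (sole candidate).
R1C5 = 6 (sole candidate).
R2C7 = 8 (sole candidate).
R2C9 = 6 (sole candidate).
R3C4 = 7 (sole candidate).
R3C7 = 5 (sole candidate).
R6C5 = 5 (sole candidate).
R9C4 = 8 (sole candidate).
R9C8 = 5 (sole candidate).
R9C9 = 1 (sole candidate).
R1C7 = 4 (sole candidate).
R2C2 = 7 (sole candidate).
R2C5 = 9 (sole candidate).
R3C3 = 1 (sole candidate).
R4C5 = 7 (sole candidate).
R4C6 = 8 (sole candidate).
R6C1 = 8 (sole candidate).
R6C8 = 4 (sole candidate).
R6C9 = 9 (sole candidate).
R7C5 = 1 (sole candidate).
R8C5 = 3 (sole candidate).
R8C7 = 9 (sole candidate).
R8C9 = 4 (sole candidate).
R9C2 = 2 (sole candidate).
R9C6 = 7 (sole candidate).
R9C7 = 3 (sole candidate).
R4C1 = 5 (sole candidate).
R4C2 = 9 (sole candidate).
R5C2 = 4 (sole candidate).
R5C3 = 7 (sole candidate).
R5C8 = 8 (sole candidate).
R6C2 = 3 (sole candidate).
R7C2 = 5: row 7 has {1,3,4,6,7,8}; col 2 has {1,2,3,4,6,7,9}; box has {1,2,3,4,6,7,9} → only 5 remains.

5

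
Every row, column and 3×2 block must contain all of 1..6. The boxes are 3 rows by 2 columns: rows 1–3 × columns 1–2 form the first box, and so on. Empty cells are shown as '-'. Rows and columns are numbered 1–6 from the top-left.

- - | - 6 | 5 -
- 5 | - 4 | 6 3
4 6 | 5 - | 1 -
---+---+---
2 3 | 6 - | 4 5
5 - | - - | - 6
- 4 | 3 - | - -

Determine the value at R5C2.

R2C1 = 1 (sole candidate).
R2C3 = 2 (sole candidate).
R3C4 = 3 (sole candidate).
R3C6 = 2 (sole candidate).
R4C4 = 1 (sole candidate).
R5C2 = 1: row 5 has {5,6}; col 2 has {3,4,5,6}; box has {2,3,4,5} → only 1 remains.

1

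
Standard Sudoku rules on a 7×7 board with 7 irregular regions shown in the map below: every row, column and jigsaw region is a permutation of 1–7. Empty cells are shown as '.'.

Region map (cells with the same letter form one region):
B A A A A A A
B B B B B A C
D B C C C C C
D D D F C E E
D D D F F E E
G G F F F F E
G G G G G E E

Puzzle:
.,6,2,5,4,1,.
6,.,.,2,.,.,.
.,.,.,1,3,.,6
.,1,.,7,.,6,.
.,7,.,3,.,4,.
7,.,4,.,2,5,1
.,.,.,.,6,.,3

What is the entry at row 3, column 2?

4

row 1, column 1 = 3 (sole candidate).
row 1, column 7 = 7 (sole candidate).
row 2, column 6 = 3 (sole candidate).
row 4, column 5 = 5 (sole candidate).
row 4, column 7 = 2 (sole candidate).
row 5, column 5 = 1 (sole candidate).
row 5, column 7 = 5 (sole candidate).
row 6, column 2 = 3 (sole candidate).
row 6, column 4 = 6 (sole candidate).
row 7, column 4 = 4 (sole candidate).
row 7, column 6 = 7 (sole candidate).
row 2, column 5 = 7 (sole candidate).
row 2, column 7 = 4 (sole candidate).
row 3, column 3 = 7 (sole candidate).
row 3, column 6 = 2 (sole candidate).
row 4, column 1 = 4 (sole candidate).
row 4, column 3 = 3 (sole candidate).
row 5, column 1 = 2 (sole candidate).
row 5, column 3 = 6 (sole candidate).
row 2, column 2 = 5 (sole candidate).
row 2, column 3 = 1 (sole candidate).
row 3, column 1 = 5 (sole candidate).
row 3, column 2 = 4: row 3 has {1,2,3,5,6,7}; col 2 has {1,3,5,6,7}; region has {1,2,3,5,6,7} → only 4 remains.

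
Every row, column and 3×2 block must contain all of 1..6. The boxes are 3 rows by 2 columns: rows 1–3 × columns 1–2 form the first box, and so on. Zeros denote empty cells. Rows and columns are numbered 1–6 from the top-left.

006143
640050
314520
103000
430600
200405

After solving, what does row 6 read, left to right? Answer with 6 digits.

R1C1 = 5: row 1 has {1,3,4,6}; col 1 has {1,2,3,4,6}; box has {1,3,4,6} → only 5 remains.
R1C2 = 2: row 1 has {1,3,4,5,6}; col 2 has {1,3,4}; box has {1,3,4,5,6} → only 2 remains.
R2C3 = 2: row 2 has {4,5,6}; col 3 has {3,4,6}; box has {1,4,5,6} → only 2 remains.
R2C4 = 3: row 2 has {2,4,5,6}; col 4 has {1,4,5,6}; box has {1,2,4,5,6} → only 3 remains.
R2C6 = 1: row 2 has {2,3,4,5,6}; col 6 has {3,5}; box has {2,3,4,5} → only 1 remains.
R3C6 = 6: row 3 has {1,2,3,4,5}; col 6 has {1,3,5}; box has {1,2,3,4,5} → only 6 remains.
R4C4 = 2: row 4 has {1,3}; col 4 has {1,3,4,5,6}; box has {3,4,6} → only 2 remains.
R4C5 = 6: row 4 has {1,2,3}; col 5 has {2,4,5}; box has {5} → only 6 remains.
R4C6 = 4: row 4 has {1,2,3,6}; col 6 has {1,3,5,6}; box has {5,6} → only 4 remains.
R5C5 = 1: row 5 has {3,4,6}; col 5 has {2,4,5,6}; box has {4,5,6} → only 1 remains.
R5C6 = 2: row 5 has {1,3,4,6}; col 6 has {1,3,4,5,6}; box has {1,4,5,6} → only 2 remains.
R6C2 = 6: row 6 has {2,4,5}; col 2 has {1,2,3,4}; box has {1,2,3,4} → only 6 remains.
R6C3 = 1: row 6 has {2,4,5,6}; col 3 has {2,3,4,6}; box has {2,3,4,6} → only 1 remains.
R6C5 = 3: row 6 has {1,2,4,5,6}; col 5 has {1,2,4,5,6}; box has {1,2,4,5,6} → only 3 remains.

261435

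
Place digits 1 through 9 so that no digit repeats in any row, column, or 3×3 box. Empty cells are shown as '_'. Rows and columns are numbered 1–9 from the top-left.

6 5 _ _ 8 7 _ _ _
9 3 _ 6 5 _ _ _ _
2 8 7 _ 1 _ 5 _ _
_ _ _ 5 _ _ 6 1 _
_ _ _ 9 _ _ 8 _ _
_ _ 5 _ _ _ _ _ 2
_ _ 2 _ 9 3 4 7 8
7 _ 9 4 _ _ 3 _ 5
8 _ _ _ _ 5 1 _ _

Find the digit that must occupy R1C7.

9

R3C4 = 3 (sole candidate).
R7C4 = 1 (sole candidate).
R1C4 = 2 (sole candidate).
R1C7 = 9: row 1 has {2,5,6,7,8}; col 7 has {1,3,4,5,6,8}; box has {5} → only 9 remains.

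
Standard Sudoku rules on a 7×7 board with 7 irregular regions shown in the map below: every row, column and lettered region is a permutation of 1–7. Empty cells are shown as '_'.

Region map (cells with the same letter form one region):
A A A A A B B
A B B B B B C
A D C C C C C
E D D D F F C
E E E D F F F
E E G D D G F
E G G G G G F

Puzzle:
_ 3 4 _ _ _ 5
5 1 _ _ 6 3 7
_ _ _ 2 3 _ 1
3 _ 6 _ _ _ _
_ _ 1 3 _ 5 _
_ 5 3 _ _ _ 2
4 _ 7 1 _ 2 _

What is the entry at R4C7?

R1C6 = 7: row 1 has {3,4,5}; col 6 has {2,3,5}; region has {1,3,5,6} → only 7 remains.
R2C3 = 2: row 2 has {1,3,5,6,7}; col 3 has {1,3,4,6,7}; region has {1,3,5,6,7} → only 2 remains.
R2C4 = 4: row 2 has {1,2,3,5,6,7}; col 4 has {1,2,3}; region has {1,2,3,5,6,7} → only 4 remains.
R3C3 = 5: row 3 has {1,2,3}; col 3 has {1,2,3,4,6,7}; region has {1,2,3,7} → only 5 remains.
R4C7 = 4: row 4 has {3,6}; col 7 has {1,2,5,7}; region has {1,2,3,5,7} → only 4 remains.

4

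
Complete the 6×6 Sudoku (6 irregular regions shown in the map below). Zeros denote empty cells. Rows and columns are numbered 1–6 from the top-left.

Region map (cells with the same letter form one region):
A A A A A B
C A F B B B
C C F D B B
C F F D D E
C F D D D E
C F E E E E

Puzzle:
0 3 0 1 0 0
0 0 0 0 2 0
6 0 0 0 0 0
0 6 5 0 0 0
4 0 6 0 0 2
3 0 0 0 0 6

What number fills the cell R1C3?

R5C2 = 1: row 5 has {2,4,6}; col 2 has {3,6}; region has {5,6} → only 1 remains.
R1C5 = 6: in row 1, 6 can only go here (every other open cell in that row sees a 6).
R2C4 = 6: in row 2, 6 can only go here (every other open cell in that row sees a 6).
R6C2 = 2: in row 6, 2 can only go here (every other open cell in that row sees a 2).
R3C2 = 5: row 3 has {6}; col 2 has {1,2,3,6}; region has {3,4,6} → only 5 remains.
R2C1 = 1: row 2 has {2,6}; col 1 has {3,4,6}; region has {3,4,5,6} → only 1 remains.
R2C2 = 4: row 2 has {1,2,6}; col 2 has {1,2,3,5,6}; region has {1,3,6} → only 4 remains.
R2C3 = 3: row 2 has {1,2,4,6}; col 3 has {5,6}; region has {1,2,5,6} → only 3 remains.
R2C6 = 5: row 2 has {1,2,3,4,6}; col 6 has {2,6}; region has {2,6} → only 5 remains.
R3C3 = 4: row 3 has {5,6}; col 3 has {3,5,6}; region has {1,2,3,5,6} → only 4 remains.
R4C1 = 2: row 4 has {5,6}; col 1 has {1,3,4,6}; region has {1,3,4,5,6} → only 2 remains.
R6C3 = 1: row 6 has {2,3,6}; col 3 has {3,4,5,6}; region has {2,6} → only 1 remains.
R1C1 = 5: row 1 has {1,3,6}; col 1 has {1,2,3,4,6}; region has {1,3,4,6} → only 5 remains.
R1C3 = 2: row 1 has {1,3,5,6}; col 3 has {1,3,4,5,6}; region has {1,3,4,5,6} → only 2 remains.

2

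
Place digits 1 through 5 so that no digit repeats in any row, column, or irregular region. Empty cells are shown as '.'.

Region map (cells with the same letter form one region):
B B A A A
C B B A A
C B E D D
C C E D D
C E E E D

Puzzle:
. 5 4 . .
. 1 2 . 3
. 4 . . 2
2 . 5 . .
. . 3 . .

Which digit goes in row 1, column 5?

row 1, column 1 = 3: row 1 has {4,5}; col 1 has {2}; region has {1,2,4,5} → only 3 remains.
row 1, column 5 = 1: row 1 has {3,4,5}; col 5 has {2,3}; region has {3,4} → only 1 remains.

1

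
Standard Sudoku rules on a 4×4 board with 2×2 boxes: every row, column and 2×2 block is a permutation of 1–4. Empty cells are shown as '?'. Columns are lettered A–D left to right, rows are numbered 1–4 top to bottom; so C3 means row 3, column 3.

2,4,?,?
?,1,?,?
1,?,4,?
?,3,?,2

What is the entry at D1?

1

A2 = 3: row 2 has {1}; col 1 has {1,2}; box has {1,2,4} → only 3 remains.
C2 = 2: row 2 has {1,3}; col 3 has {4}; box has {} → only 2 remains.
D2 = 4: row 2 has {1,2,3}; col 4 has {2}; box has {2} → only 4 remains.
B3 = 2: row 3 has {1,4}; col 2 has {1,3,4}; box has {1,3} → only 2 remains.
D3 = 3: row 3 has {1,2,4}; col 4 has {2,4}; box has {2,4} → only 3 remains.
A4 = 4: row 4 has {2,3}; col 1 has {1,2,3}; box has {1,2,3} → only 4 remains.
C4 = 1: row 4 has {2,3,4}; col 3 has {2,4}; box has {2,3,4} → only 1 remains.
C1 = 3: row 1 has {2,4}; col 3 has {1,2,4}; box has {2,4} → only 3 remains.
D1 = 1: row 1 has {2,3,4}; col 4 has {2,3,4}; box has {2,3,4} → only 1 remains.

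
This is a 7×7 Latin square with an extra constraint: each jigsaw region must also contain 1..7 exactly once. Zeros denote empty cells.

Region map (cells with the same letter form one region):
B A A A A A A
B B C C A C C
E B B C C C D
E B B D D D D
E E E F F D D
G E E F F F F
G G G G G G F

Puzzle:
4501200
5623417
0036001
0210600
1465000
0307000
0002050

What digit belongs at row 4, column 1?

row 1, column 3 = 7: row 1 has {1,2,4,5}; col 3 has {1,2,3,6}; region has {1,2,4,5} → only 7 remains.
row 3, column 2 = 7: row 3 has {1,3,6}; col 2 has {2,3,4,5,6}; region has {1,2,3,4,5,6} → only 7 remains.
row 3, column 5 = 5: row 3 has {1,3,6,7}; col 5 has {2,4,6}; region has {1,2,3,6,7} → only 5 remains.
row 3, column 6 = 4: row 3 has {1,3,5,6,7}; col 6 has {1,5}; region has {1,2,3,5,6,7} → only 4 remains.
row 4, column 1 = 7: row 4 has {1,2,6}; col 1 has {1,4,5}; region has {1,3,4,6} → only 7 remains.

7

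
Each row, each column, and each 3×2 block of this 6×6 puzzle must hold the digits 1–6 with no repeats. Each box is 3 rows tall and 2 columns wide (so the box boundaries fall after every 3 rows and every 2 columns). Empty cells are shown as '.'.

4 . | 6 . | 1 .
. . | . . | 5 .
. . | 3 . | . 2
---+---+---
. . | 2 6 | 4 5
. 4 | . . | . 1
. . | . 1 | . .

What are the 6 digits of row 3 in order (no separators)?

R1C6 = 3 (sole candidate).
R3C5 = 6: row 3 has {2,3}; col 5 has {1,4,5}; box has {1,2,3,5} → only 6 remains.
R5C3 = 5 (sole candidate).
R5C4 = 3 (sole candidate).
R5C5 = 2 (sole candidate).
R6C3 = 4 (sole candidate).
R6C5 = 3 (sole candidate).
R6C6 = 6 (sole candidate).
R2C3 = 1 (sole candidate).
R2C6 = 4 (sole candidate).
R5C1 = 6 (sole candidate).
R2C4 = 2 (sole candidate).
R1C4 = 5 (sole candidate).
R2C1 = 3 (sole candidate).
R2C2 = 6 (sole candidate).
R3C4 = 4: row 3 has {2,3,6}; col 4 has {1,2,3,5,6}; box has {1,2,3,5,6} → only 4 remains.
R4C1 = 1 (sole candidate).
R4C2 = 3 (sole candidate).
R1C2 = 2 (sole candidate).
R3C1 = 5: row 3 has {2,3,4,6}; col 1 has {1,3,4,6}; box has {2,3,4,6} → only 5 remains.
R3C2 = 1: row 3 has {2,3,4,5,6}; col 2 has {2,3,4,6}; box has {2,3,4,5,6} → only 1 remains.

513462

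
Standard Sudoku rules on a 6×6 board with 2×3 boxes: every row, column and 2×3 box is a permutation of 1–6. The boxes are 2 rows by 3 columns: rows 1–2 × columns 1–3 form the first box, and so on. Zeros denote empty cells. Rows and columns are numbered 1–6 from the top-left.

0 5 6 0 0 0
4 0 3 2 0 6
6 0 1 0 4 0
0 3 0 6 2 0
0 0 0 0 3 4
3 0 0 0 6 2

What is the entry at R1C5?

R1C5 = 1: row 1 has {5,6}; col 5 has {2,3,4,6}; box has {2,6} → only 1 remains.

1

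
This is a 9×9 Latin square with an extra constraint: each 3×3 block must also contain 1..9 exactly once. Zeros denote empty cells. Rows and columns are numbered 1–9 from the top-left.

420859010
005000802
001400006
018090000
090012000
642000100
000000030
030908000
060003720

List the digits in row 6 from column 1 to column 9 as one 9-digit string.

642385179

R1C7 = 3: row 1 has {1,2,4,5,8,9}; col 7 has {1,7,8}; box has {1,2,6,8} → only 3 remains.
R1C9 = 7: row 1 has {1,2,3,4,5,8,9}; col 9 has {2,6}; box has {1,2,3,6,8} → only 7 remains.
R2C2 = 7: row 2 has {2,5,8}; col 2 has {1,2,3,4,6,9}; box has {1,2,4,5} → only 7 remains.
R3C2 = 8: row 3 has {1,4,6}; col 2 has {1,2,3,4,6,7,9}; box has {1,2,4,5,7} → only 8 remains.
R3C6 = 7: row 3 has {1,4,6,8}; col 6 has {2,3,8,9}; box has {4,5,8,9} → only 7 remains.
R6C6 = 5: row 6 has {1,2,4,6}; col 6 has {2,3,7,8,9}; box has {1,2,9} → only 5 remains.
R7C2 = 5: row 7 has {3}; col 2 has {1,2,3,4,6,7,8,9}; box has {3,6} → only 5 remains.
R9C5 = 4: row 9 has {2,3,6,7}; col 5 has {1,5,9}; box has {3,8,9} → only 4 remains.
R1C3 = 6: row 1 has {1,2,3,4,5,7,8,9}; col 3 has {1,2,5,8}; box has {1,2,4,5,7,8} → only 6 remains.
R9C3 = 9: row 9 has {2,3,4,6,7}; col 3 has {1,2,5,6,8}; box has {3,5,6} → only 9 remains.
R2C8 = 4: in row 2, 4 can only go here (every other open cell in that row sees a 4).
R2C1 = 9: in row 2, 9 can only go here (every other open cell in that row sees a 9).
R3C1 = 3: row 3 has {1,4,6,7,8}; col 1 has {4,6,9}; box has {1,2,4,5,6,7,8,9} → only 3 remains.
R3C5 = 2: row 3 has {1,3,4,6,7,8}; col 5 has {1,4,5,9}; box has {4,5,7,8,9} → only 2 remains.
R4C7 = 2: in row 4, 2 can only go here (every other open cell in that row sees a 2).
R8C1 = 2: in row 8, 2 can only go here (every other open cell in that row sees a 2).
R7C4 = 2: in row 7, 2 can only go here (every other open cell in that row sees a 2).
R8C9 = 1: in row 8, 1 can only go here (every other open cell in that row sees a 1).
R5C3 = 3: in column 3, 3 can only go here (every other open cell in that column sees a 3).
R9C4 = 5: in column 4, 5 can only go here (every other open cell in that column sees a 5).
R9C9 = 8: row 9 has {2,3,4,5,6,7,9}; col 9 has {1,2,6,7}; box has {1,2,3,7} → only 8 remains.
R9C1 = 1: row 9 has {2,3,4,5,6,7,8,9}; col 1 has {2,3,4,6,9}; box has {2,3,5,6,9} → only 1 remains.
R5C8 = 8: in row 5, 8 can only go here (every other open cell in that row sees an 8).
R6C5 = 8: in row 6, 8 can only go here (every other open cell in that row sees an 8).
R7C6 = 1: in row 7, 1 can only go here (every other open cell in that row sees a 1).
R7C1 = 8: in row 7, 8 can only go here (every other open cell in that row sees an 8).
R2C6 = 6: row 2 has {2,4,5,7,8,9}; col 6 has {1,2,3,5,7,8,9}; box has {2,4,5,7,8,9} → only 6 remains.
R4C6 = 4: row 4 has {1,2,8,9}; col 6 has {1,2,3,5,6,7,8,9}; box has {1,2,5,8,9} → only 4 remains.
R2C5 = 3: row 2 has {2,4,5,6,7,8,9}; col 5 has {1,2,4,5,8,9}; box has {2,4,5,6,7,8,9} → only 3 remains.
R2C4 = 1: row 2 has {2,3,4,5,6,7,8,9}; col 4 has {2,4,5,8,9}; box has {2,3,4,5,6,7,8,9} → only 1 remains.
Singles propagation stalls; R6C4 is still open with candidates {3,7}.
  Try R6C4 = 7: this forces R5C4=6, R6C8=9, R6C9=3, R3C8=5, R4C4=3, R4C9=5, R5C7=4; then R5C9 has no candidate left — contradiction.
So R6C4 = 3.
R6C9 = 9: row 6 has {1,2,3,4,5,6,8}; col 9 has {1,2,6,7,8}; box has {1,2,8} → only 9 remains.
R7C9 = 4 (sole candidate).
R5C9 = 5 (sole candidate).
R6C8 = 7: row 6 has {1,2,3,4,5,6,8,9}; col 8 has {1,2,3,4,8}; box has {1,2,5,8,9} → only 7 remains.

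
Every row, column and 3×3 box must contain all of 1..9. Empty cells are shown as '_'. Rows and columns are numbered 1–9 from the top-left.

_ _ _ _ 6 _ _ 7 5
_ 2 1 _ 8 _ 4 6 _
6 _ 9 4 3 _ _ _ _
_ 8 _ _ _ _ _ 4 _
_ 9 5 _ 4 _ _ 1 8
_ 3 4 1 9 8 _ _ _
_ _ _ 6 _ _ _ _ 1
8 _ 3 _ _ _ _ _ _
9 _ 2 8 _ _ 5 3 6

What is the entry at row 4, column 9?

9

row 1, column 2 = 4 (sole candidate).
row 1, column 3 = 8 (sole candidate).
row 3, column 9 = 2 (sole candidate).
row 6, column 9 = 7 (sole candidate).
row 7, column 3 = 7 (sole candidate).
row 9, column 2 = 1 (sole candidate).
row 9, column 5 = 7 (sole candidate).
row 9, column 6 = 4 (sole candidate).
row 1, column 1 = 3 (sole candidate).
row 3, column 8 = 8 (sole candidate).
row 4, column 3 = 6 (sole candidate).
row 6, column 1 = 2 (sole candidate).
row 6, column 7 = 6 (sole candidate).
row 6, column 8 = 5 (sole candidate).
row 7, column 2 = 5 (sole candidate).
row 7, column 5 = 2 (sole candidate).
row 7, column 8 = 9 (sole candidate).
row 8, column 2 = 6 (sole candidate).
row 8, column 8 = 2 (sole candidate).
row 8, column 9 = 4 (sole candidate).
row 3, column 2 = 7 (sole candidate).
row 3, column 7 = 1 (sole candidate).
row 4, column 5 = 5 (sole candidate).
row 5, column 1 = 7 (sole candidate).
row 7, column 1 = 4 (sole candidate).
row 7, column 6 = 3 (sole candidate).
row 7, column 7 = 8 (sole candidate).
row 8, column 5 = 1 (sole candidate).
row 8, column 7 = 7 (sole candidate).
row 1, column 7 = 9 (sole candidate).
row 2, column 1 = 5 (sole candidate).
row 2, column 9 = 3 (sole candidate).
row 3, column 6 = 5 (sole candidate).
row 4, column 1 = 1 (sole candidate).
row 4, column 9 = 9: row 4 has {1,4,5,6,8}; col 9 has {1,2,3,4,5,6,7,8}; box has {1,4,5,6,7,8} → only 9 remains.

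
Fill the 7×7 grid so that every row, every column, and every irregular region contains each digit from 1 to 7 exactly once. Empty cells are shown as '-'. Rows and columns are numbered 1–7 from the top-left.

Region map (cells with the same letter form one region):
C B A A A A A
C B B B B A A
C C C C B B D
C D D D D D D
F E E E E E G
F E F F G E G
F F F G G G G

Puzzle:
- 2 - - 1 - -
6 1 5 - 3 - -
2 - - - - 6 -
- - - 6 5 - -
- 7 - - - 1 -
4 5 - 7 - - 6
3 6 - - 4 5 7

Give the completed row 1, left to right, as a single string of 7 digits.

r2c4 = 4 (sole candidate).
r2c7 = 2 (sole candidate).
r3c5 = 7 (sole candidate).
r5c1 = 5 (sole candidate).
r5c7 = 3 (sole candidate).
r6c5 = 2 (sole candidate).
r6c6 = 3 (sole candidate).
r7c4 = 1 (sole candidate).
r1c1 = 7: row 1 has {1,2}; col 1 has {2,3,4,5,6}; region has {2,6} → only 7 remains.
r1c6 = 4: row 1 has {1,2,7}; col 6 has {1,3,5,6}; region has {1,2} → only 4 remains.
r1c7 = 5: row 1 has {1,2,4,7}; col 7 has {2,3,6,7}; region has {1,2,4} → only 5 remains.
r2c6 = 7 (sole candidate).
r4c1 = 1 (sole candidate).
r4c6 = 2 (sole candidate).
r4c7 = 4 (sole candidate).
r5c4 = 2 (sole candidate).
r5c5 = 6 (sole candidate).
r6c3 = 1 (sole candidate).
r7c3 = 2 (sole candidate).
r1c4 = 3: row 1 has {1,2,4,5,7}; col 4 has {1,2,4,6,7}; region has {1,2,4,5,7} → only 3 remains.
r3c4 = 5 (sole candidate).
r3c7 = 1 (sole candidate).
r4c2 = 3 (sole candidate).
r4c3 = 7 (sole candidate).
r5c3 = 4 (sole candidate).
r1c3 = 6: row 1 has {1,2,3,4,5,7}; col 3 has {1,2,4,5,7}; region has {1,2,3,4,5,7} → only 6 remains.

7263145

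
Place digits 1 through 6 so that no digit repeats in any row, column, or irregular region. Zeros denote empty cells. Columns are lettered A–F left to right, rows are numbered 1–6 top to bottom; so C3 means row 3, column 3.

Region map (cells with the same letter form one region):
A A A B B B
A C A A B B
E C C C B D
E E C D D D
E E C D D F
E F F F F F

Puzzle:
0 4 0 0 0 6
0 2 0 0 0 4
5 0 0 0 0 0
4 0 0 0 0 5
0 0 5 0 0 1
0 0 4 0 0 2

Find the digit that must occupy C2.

1

F3 = 3 (sole candidate).
E3 = 2 (hidden single in row 3).
D3 = 4 (hidden single in row 3).
D4 = 2 (hidden single in row 4).
D5 = 6 (sole candidate).
E5 = 4 (sole candidate).
E4 = 1 (sole candidate).
B5 = 3 (sole candidate).
B4 = 6 (sole candidate).
C4 = 3 (sole candidate).
A5 = 2 (sole candidate).
A6 = 1 (sole candidate).
B6 = 5 (sole candidate).
D6 = 3 (sole candidate).
E6 = 6 (sole candidate).
A1 = 3 (sole candidate).
E1 = 5 (sole candidate).
A2 = 6 (sole candidate).
C2 = 1: row 2 has {2,4,6}; col 3 has {3,4,5}; region has {3,4,6} → only 1 remains.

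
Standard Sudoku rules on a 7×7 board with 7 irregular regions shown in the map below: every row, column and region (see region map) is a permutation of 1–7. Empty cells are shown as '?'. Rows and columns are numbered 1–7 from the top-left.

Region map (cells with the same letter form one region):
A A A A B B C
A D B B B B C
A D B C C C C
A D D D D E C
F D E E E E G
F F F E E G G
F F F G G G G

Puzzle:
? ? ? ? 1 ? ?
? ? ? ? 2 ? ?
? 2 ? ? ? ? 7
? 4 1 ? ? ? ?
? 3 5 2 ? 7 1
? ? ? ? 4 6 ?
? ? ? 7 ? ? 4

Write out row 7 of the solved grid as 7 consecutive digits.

6137524

row 4, column 6 = 3: row 4 has {1,4}; col 6 has {6,7}; region has {2,4,5,7} → only 3 remains.
row 5, column 5 = 6: row 5 has {1,2,3,5,7}; col 5 has {1,2,4}; region has {2,3,4,5,7} → only 6 remains.
row 6, column 4 = 1: row 6 has {4,6}; col 4 has {2,7}; region has {2,3,4,5,6,7} → only 1 remains.
row 5, column 1 = 4: row 5 has {1,2,3,5,6,7}; col 1 has {}; region has {} → only 4 remains.
row 2, column 1 = 1: in row 2, 1 can only go here (every other open cell in that row sees a 1).
row 3, column 6 = 1: in row 3, 1 can only go here (every other open cell in that row sees a 1).
row 7, column 2 = 1: in row 7, 1 can only go here (every other open cell in that row sees a 1).
row 4, column 5 = 7: in column 5, 7 can only go here (every other open cell in that column sees a 7).
row 2, column 3 = 7: in row 2, 7 can only go here (every other open cell in that row sees a 7).
row 7, column 6 = 2: in column 6, 2 can only go here (every other open cell in that column sees a 2).
row 3, column 4 = 4: in region C, 4 can only go here (every other open cell in that region sees a 4).
row 2, column 6 = 4: in row 2, 4 can only go here (every other open cell in that row sees a 4).
row 1, column 6 = 5: row 1 has {1}; col 6 has {1,2,3,4,6,7}; region has {1,2,4,7} → only 5 remains.
row 1, column 3 = 4: in row 1, 4 can only go here (every other open cell in that row sees a 4).
row 6, column 3 = 2: in column 3, 2 can only go here (every other open cell in that column sees a 2).
row 4, column 4 = 5: in column 4, 5 can only go here (every other open cell in that column sees a 5).
row 2, column 2 = 6: row 2 has {1,2,4,7}; col 2 has {1,2,3,4}; region has {1,2,3,4,5,7} → only 6 remains.
row 2, column 4 = 3: row 2 has {1,2,4,6,7}; col 4 has {1,2,4,5,7}; region has {1,2,4,5,7} → only 3 remains.
row 2, column 7 = 5: row 2 has {1,2,3,4,6,7}; col 7 has {1,4,7}; region has {1,4,7} → only 5 remains.
row 3, column 3 = 6: row 3 has {1,2,4,7}; col 3 has {1,2,4,5,7}; region has {1,2,3,4,5,7} → only 6 remains.
row 3, column 5 = 3: row 3 has {1,2,4,6,7}; col 5 has {1,2,4,6,7}; region has {1,4,5,7} → only 3 remains.
row 6, column 7 = 3: row 6 has {1,2,4,6}; col 7 has {1,4,5,7}; region has {1,2,4,6,7} → only 3 remains.
row 7, column 3 = 3: row 7 has {1,2,4,7}; col 3 has {1,2,4,5,6,7}; region has {1,2,4} → only 3 remains.
row 7, column 5 = 5: row 7 has {1,2,3,4,7}; col 5 has {1,2,3,4,6,7}; region has {1,2,3,4,6,7} → only 5 remains.
row 1, column 2 = 7: row 1 has {1,4,5}; col 2 has {1,2,3,4,6}; region has {1,4} → only 7 remains.
row 1, column 4 = 6: row 1 has {1,4,5,7}; col 4 has {1,2,3,4,5,7}; region has {1,4,7} → only 6 remains.
row 1, column 7 = 2: row 1 has {1,4,5,6,7}; col 7 has {1,3,4,5,7}; region has {1,3,4,5,7} → only 2 remains.
row 3, column 1 = 5: row 3 has {1,2,3,4,6,7}; col 1 has {1,4}; region has {1,4,6,7} → only 5 remains.
row 4, column 1 = 2: row 4 has {1,3,4,5,7}; col 1 has {1,4,5}; region has {1,4,5,6,7} → only 2 remains.
row 4, column 7 = 6: row 4 has {1,2,3,4,5,7}; col 7 has {1,2,3,4,5,7}; region has {1,2,3,4,5,7} → only 6 remains.
row 6, column 1 = 7: row 6 has {1,2,3,4,6}; col 1 has {1,2,4,5}; region has {1,2,3,4} → only 7 remains.
row 6, column 2 = 5: row 6 has {1,2,3,4,6,7}; col 2 has {1,2,3,4,6,7}; region has {1,2,3,4,7} → only 5 remains.
row 7, column 1 = 6: row 7 has {1,2,3,4,5,7}; col 1 has {1,2,4,5,7}; region has {1,2,3,4,5,7} → only 6 remains.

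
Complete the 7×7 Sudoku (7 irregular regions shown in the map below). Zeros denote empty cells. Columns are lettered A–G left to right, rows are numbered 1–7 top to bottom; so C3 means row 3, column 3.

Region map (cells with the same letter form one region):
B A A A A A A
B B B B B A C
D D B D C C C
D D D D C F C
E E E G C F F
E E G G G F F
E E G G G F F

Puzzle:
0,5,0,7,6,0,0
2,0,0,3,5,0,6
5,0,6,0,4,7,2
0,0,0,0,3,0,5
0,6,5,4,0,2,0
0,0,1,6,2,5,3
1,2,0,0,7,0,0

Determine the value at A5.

A1 = 4: row 1 has {5,6,7}; col 1 has {1,2,5}; region has {2,3,5,6} → only 4 remains.
G1 = 1: row 1 has {4,5,6,7}; col 7 has {2,3,5,6}; region has {5,6,7} → only 1 remains.
C2 = 7: row 2 has {2,3,5,6}; col 3 has {1,5,6}; region has {2,3,4,5,6} → only 7 remains.
F2 = 4: row 2 has {2,3,5,6,7}; col 6 has {2,5,7}; region has {1,5,6,7} → only 4 remains.
D3 = 1: row 3 has {2,4,5,6,7}; col 4 has {3,4,6,7}; region has {5} → only 1 remains.
D4 = 2: row 4 has {3,5}; col 4 has {1,3,4,6,7}; region has {1,5} → only 2 remains.
E5 = 1: row 5 has {2,4,5,6}; col 5 has {2,3,4,5,6,7}; region has {2,3,4,5,6,7} → only 1 remains.
G5 = 7: row 5 has {1,2,4,5,6}; col 7 has {1,2,3,5,6}; region has {2,3,5} → only 7 remains.
A6 = 7: row 6 has {1,2,3,5,6}; col 1 has {1,2,4,5}; region has {1,2,5,6} → only 7 remains.
B6 = 4: row 6 has {1,2,3,5,6,7}; col 2 has {2,5,6}; region has {1,2,5,6,7} → only 4 remains.
C7 = 3: row 7 has {1,2,7}; col 3 has {1,5,6,7}; region has {1,2,4,6,7} → only 3 remains.
D7 = 5: row 7 has {1,2,3,7}; col 4 has {1,2,3,4,6,7}; region has {1,2,3,4,6,7} → only 5 remains.
F7 = 6: row 7 has {1,2,3,5,7}; col 6 has {2,4,5,7}; region has {2,3,5,7} → only 6 remains.
G7 = 4: row 7 has {1,2,3,5,6,7}; col 7 has {1,2,3,5,6,7}; region has {2,3,5,6,7} → only 4 remains.
C1 = 2: row 1 has {1,4,5,6,7}; col 3 has {1,3,5,6,7}; region has {1,4,5,6,7} → only 2 remains.
F1 = 3: row 1 has {1,2,4,5,6,7}; col 6 has {2,4,5,6,7}; region has {1,2,4,5,6,7} → only 3 remains.
B2 = 1: row 2 has {2,3,4,5,6,7}; col 2 has {2,4,5,6}; region has {2,3,4,5,6,7} → only 1 remains.
B3 = 3: row 3 has {1,2,4,5,6,7}; col 2 has {1,2,4,5,6}; region has {1,2,5} → only 3 remains.
A4 = 6: row 4 has {2,3,5}; col 1 has {1,2,4,5,7}; region has {1,2,3,5} → only 6 remains.
B4 = 7: row 4 has {2,3,5,6}; col 2 has {1,2,3,4,5,6}; region has {1,2,3,5,6} → only 7 remains.
C4 = 4: row 4 has {2,3,5,6,7}; col 3 has {1,2,3,5,6,7}; region has {1,2,3,5,6,7} → only 4 remains.
F4 = 1: row 4 has {2,3,4,5,6,7}; col 6 has {2,3,4,5,6,7}; region has {2,3,4,5,6,7} → only 1 remains.
A5 = 3: row 5 has {1,2,4,5,6,7}; col 1 has {1,2,4,5,6,7}; region has {1,2,4,5,6,7} → only 3 remains.

3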